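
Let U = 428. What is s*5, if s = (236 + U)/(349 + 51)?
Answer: 83/10 ≈ 8.3000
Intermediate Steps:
s = 83/50 (s = (236 + 428)/(349 + 51) = 664/400 = 664*(1/400) = 83/50 ≈ 1.6600)
s*5 = (83/50)*5 = 83/10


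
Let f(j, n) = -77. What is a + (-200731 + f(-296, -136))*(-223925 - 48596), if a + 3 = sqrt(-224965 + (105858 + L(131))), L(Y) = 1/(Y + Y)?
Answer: 54724396965 + 3*I*sqrt(908442294)/262 ≈ 5.4724e+10 + 345.12*I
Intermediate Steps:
L(Y) = 1/(2*Y)
a = -3 + 3*I*sqrt(908442294)/262 (a = -3 + sqrt(-224965 + (105858 + (1/2)/131)) = -3 + sqrt(-224965 + (105858 + (1/2)*(1/131))) = -3 + sqrt(-224965 + (105858 + 1/262)) = -3 + sqrt(-224965 + 27734797/262) = -3 + sqrt(-31206033/262) = -3 + 3*I*sqrt(908442294)/262 ≈ -3.0 + 345.12*I)
a + (-200731 + f(-296, -136))*(-223925 - 48596) = (-3 + 3*I*sqrt(908442294)/262) + (-200731 - 77)*(-223925 - 48596) = (-3 + 3*I*sqrt(908442294)/262) - 200808*(-272521) = (-3 + 3*I*sqrt(908442294)/262) + 54724396968 = 54724396965 + 3*I*sqrt(908442294)/262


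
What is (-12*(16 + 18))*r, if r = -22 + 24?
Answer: -816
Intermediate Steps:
r = 2
(-12*(16 + 18))*r = -12*(16 + 18)*2 = -12*34*2 = -408*2 = -816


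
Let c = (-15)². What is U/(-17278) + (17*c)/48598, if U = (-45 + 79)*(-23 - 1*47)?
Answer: 90875795/419838122 ≈ 0.21645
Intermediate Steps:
c = 225
U = -2380 (U = 34*(-23 - 47) = 34*(-70) = -2380)
U/(-17278) + (17*c)/48598 = -2380/(-17278) + (17*225)/48598 = -2380*(-1/17278) + 3825*(1/48598) = 1190/8639 + 3825/48598 = 90875795/419838122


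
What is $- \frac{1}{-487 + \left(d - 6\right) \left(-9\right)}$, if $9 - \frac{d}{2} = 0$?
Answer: $\frac{1}{595} \approx 0.0016807$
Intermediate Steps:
$d = 18$ ($d = 18 - 0 = 18 + 0 = 18$)
$- \frac{1}{-487 + \left(d - 6\right) \left(-9\right)} = - \frac{1}{-487 + \left(18 - 6\right) \left(-9\right)} = - \frac{1}{-487 + 12 \left(-9\right)} = - \frac{1}{-487 - 108} = - \frac{1}{-595} = \left(-1\right) \left(- \frac{1}{595}\right) = \frac{1}{595}$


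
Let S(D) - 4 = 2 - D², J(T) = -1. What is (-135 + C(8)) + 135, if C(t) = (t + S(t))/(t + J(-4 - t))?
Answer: -50/7 ≈ -7.1429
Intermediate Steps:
S(D) = 6 - D² (S(D) = 4 + (2 - D²) = 6 - D²)
C(t) = (6 + t - t²)/(-1 + t) (C(t) = (t + (6 - t²))/(t - 1) = (6 + t - t²)/(-1 + t))
(-135 + C(8)) + 135 = (-135 + (6 + 8 - 1*8²)/(-1 + 8)) + 135 = (-135 + (6 + 8 - 1*64)/7) + 135 = (-135 + (6 + 8 - 64)/7) + 135 = (-135 + (⅐)*(-50)) + 135 = (-135 - 50/7) + 135 = -995/7 + 135 = -50/7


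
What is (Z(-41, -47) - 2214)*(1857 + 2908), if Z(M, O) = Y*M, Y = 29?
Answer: -16215295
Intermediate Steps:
Z(M, O) = 29*M
(Z(-41, -47) - 2214)*(1857 + 2908) = (29*(-41) - 2214)*(1857 + 2908) = (-1189 - 2214)*4765 = -3403*4765 = -16215295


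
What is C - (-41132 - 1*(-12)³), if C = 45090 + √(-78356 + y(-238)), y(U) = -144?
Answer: 84494 + 10*I*√785 ≈ 84494.0 + 280.18*I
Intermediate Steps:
C = 45090 + 10*I*√785 (C = 45090 + √(-78356 - 144) = 45090 + √(-78500) = 45090 + 10*I*√785 ≈ 45090.0 + 280.18*I)
C - (-41132 - 1*(-12)³) = (45090 + 10*I*√785) - (-41132 - 1*(-12)³) = (45090 + 10*I*√785) - (-41132 - 1*(-1728)) = (45090 + 10*I*√785) - (-41132 + 1728) = (45090 + 10*I*√785) - 1*(-39404) = (45090 + 10*I*√785) + 39404 = 84494 + 10*I*√785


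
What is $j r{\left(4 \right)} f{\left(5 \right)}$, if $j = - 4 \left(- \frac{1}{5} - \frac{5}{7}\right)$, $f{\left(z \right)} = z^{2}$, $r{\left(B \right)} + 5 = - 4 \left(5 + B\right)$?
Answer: $- \frac{26240}{7} \approx -3748.6$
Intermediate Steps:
$r{\left(B \right)} = -25 - 4 B$ ($r{\left(B \right)} = -5 - 4 \left(5 + B\right) = -5 - \left(20 + 4 B\right) = -25 - 4 B$)
$j = \frac{128}{35}$ ($j = - 4 \left(\left(-1\right) \frac{1}{5} - \frac{5}{7}\right) = - 4 \left(- \frac{1}{5} - \frac{5}{7}\right) = \left(-4\right) \left(- \frac{32}{35}\right) = \frac{128}{35} \approx 3.6571$)
$j r{\left(4 \right)} f{\left(5 \right)} = \frac{128 \left(-25 - 16\right)}{35} \cdot 5^{2} = \frac{128 \left(-25 - 16\right)}{35} \cdot 25 = \frac{128}{35} \left(-41\right) 25 = \left(- \frac{5248}{35}\right) 25 = - \frac{26240}{7}$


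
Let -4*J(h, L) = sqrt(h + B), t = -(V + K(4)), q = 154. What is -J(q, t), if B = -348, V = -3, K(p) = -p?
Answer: I*sqrt(194)/4 ≈ 3.4821*I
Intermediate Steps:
t = 7 (t = -(-3 - 1*4) = -(-3 - 4) = -1*(-7) = 7)
J(h, L) = -sqrt(-348 + h)/4 (J(h, L) = -sqrt(h - 348)/4 = -sqrt(-348 + h)/4)
-J(q, t) = -(-1)*sqrt(-348 + 154)/4 = -(-1)*sqrt(-194)/4 = -(-1)*I*sqrt(194)/4 = I*sqrt(194)/4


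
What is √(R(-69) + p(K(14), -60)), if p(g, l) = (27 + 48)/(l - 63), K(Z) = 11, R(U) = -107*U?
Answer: √12409798/41 ≈ 85.921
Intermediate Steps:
p(g, l) = 75/(-63 + l)
√(R(-69) + p(K(14), -60)) = √(-107*(-69) + 75/(-63 - 60)) = √(7383 + 75/(-123)) = √(7383 + 75*(-1/123)) = √(7383 - 25/41) = √(302678/41) = √12409798/41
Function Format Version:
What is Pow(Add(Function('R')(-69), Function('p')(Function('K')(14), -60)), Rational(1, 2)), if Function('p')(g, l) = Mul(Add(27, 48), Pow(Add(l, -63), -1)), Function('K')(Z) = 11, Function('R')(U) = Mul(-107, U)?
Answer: Mul(Rational(1, 41), Pow(12409798, Rational(1, 2))) ≈ 85.921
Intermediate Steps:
Function('p')(g, l) = Mul(75, Pow(Add(-63, l), -1))
Pow(Add(Function('R')(-69), Function('p')(Function('K')(14), -60)), Rational(1, 2)) = Pow(Add(Mul(-107, -69), Mul(75, Pow(Add(-63, -60), -1))), Rational(1, 2)) = Pow(Add(7383, Mul(75, Pow(-123, -1))), Rational(1, 2)) = Pow(Add(7383, Mul(75, Rational(-1, 123))), Rational(1, 2)) = Pow(Add(7383, Rational(-25, 41)), Rational(1, 2)) = Pow(Rational(302678, 41), Rational(1, 2)) = Mul(Rational(1, 41), Pow(12409798, Rational(1, 2)))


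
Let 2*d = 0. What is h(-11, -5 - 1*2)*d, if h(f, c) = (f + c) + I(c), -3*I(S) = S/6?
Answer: 0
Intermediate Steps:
I(S) = -S/18 (I(S) = -S/(3*6) = -S/18)
d = 0 (d = (1/2)*0 = 0)
h(f, c) = f + 17*c/18 (h(f, c) = (f + c) - c/18 = (c + f) - c/18 = f + 17*c/18)
h(-11, -5 - 1*2)*d = (-11 + 17*(-5 - 1*2)/18)*0 = (-11 + 17*(-5 - 2)/18)*0 = (-11 + (17/18)*(-7))*0 = (-11 - 119/18)*0 = -317/18*0 = 0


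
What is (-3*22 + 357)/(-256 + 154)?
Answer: -97/34 ≈ -2.8529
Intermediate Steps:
(-3*22 + 357)/(-256 + 154) = (-66 + 357)/(-102) = 291*(-1/102) = -97/34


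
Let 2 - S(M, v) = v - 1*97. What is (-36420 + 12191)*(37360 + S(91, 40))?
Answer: -906624951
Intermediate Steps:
S(M, v) = 99 - v (S(M, v) = 2 - (v - 1*97) = 2 - (v - 97) = 2 - (-97 + v) = 2 + (97 - v) = 99 - v)
(-36420 + 12191)*(37360 + S(91, 40)) = (-36420 + 12191)*(37360 + (99 - 1*40)) = -24229*(37360 + (99 - 40)) = -24229*(37360 + 59) = -24229*37419 = -906624951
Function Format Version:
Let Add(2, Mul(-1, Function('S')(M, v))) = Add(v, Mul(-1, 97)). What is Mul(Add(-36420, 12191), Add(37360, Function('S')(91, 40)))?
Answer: -906624951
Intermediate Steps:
Function('S')(M, v) = Add(99, Mul(-1, v)) (Function('S')(M, v) = Add(2, Mul(-1, Add(v, Mul(-1, 97)))) = Add(2, Mul(-1, Add(v, -97))) = Add(2, Mul(-1, Add(-97, v))) = Add(2, Add(97, Mul(-1, v))) = Add(99, Mul(-1, v)))
Mul(Add(-36420, 12191), Add(37360, Function('S')(91, 40))) = Mul(Add(-36420, 12191), Add(37360, Add(99, Mul(-1, 40)))) = Mul(-24229, Add(37360, Add(99, -40))) = Mul(-24229, Add(37360, 59)) = Mul(-24229, 37419) = -906624951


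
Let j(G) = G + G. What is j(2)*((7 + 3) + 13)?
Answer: 92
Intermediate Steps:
j(G) = 2*G
j(2)*((7 + 3) + 13) = (2*2)*((7 + 3) + 13) = 4*(10 + 13) = 4*23 = 92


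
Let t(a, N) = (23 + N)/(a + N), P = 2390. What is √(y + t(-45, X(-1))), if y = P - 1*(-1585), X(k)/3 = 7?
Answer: √143034/6 ≈ 63.033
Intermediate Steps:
X(k) = 21 (X(k) = 3*7 = 21)
y = 3975 (y = 2390 - 1*(-1585) = 2390 + 1585 = 3975)
t(a, N) = (23 + N)/(N + a)
√(y + t(-45, X(-1))) = √(3975 + (23 + 21)/(21 - 45)) = √(3975 + 44/(-24)) = √(3975 - 1/24*44) = √(3975 - 11/6) = √(23839/6) = √143034/6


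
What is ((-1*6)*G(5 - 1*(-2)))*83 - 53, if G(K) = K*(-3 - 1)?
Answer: 13891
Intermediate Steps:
G(K) = -4*K (G(K) = K*(-4) = -4*K)
((-1*6)*G(5 - 1*(-2)))*83 - 53 = ((-1*6)*(-4*(5 - 1*(-2))))*83 - 53 = -(-24)*(5 + 2)*83 - 53 = -(-24)*7*83 - 53 = -6*(-28)*83 - 53 = 168*83 - 53 = 13944 - 53 = 13891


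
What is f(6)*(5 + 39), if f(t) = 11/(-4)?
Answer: -121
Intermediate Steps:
f(t) = -11/4 (f(t) = 11*(-1/4) = -11/4)
f(6)*(5 + 39) = -11*(5 + 39)/4 = -11/4*44 = -121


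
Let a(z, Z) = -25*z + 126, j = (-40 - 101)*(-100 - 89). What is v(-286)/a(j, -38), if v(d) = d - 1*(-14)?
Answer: 272/666099 ≈ 0.00040835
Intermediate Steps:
v(d) = 14 + d (v(d) = d + 14 = 14 + d)
j = 26649 (j = -141*(-189) = 26649)
a(z, Z) = 126 - 25*z
v(-286)/a(j, -38) = (14 - 286)/(126 - 25*26649) = -272/(126 - 666225) = -272/(-666099) = -272*(-1/666099) = 272/666099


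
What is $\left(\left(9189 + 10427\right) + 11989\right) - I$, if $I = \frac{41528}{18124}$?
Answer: $\frac{143191873}{4531} \approx 31603.0$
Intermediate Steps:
$I = \frac{10382}{4531}$ ($I = 41528 \cdot \frac{1}{18124} = \frac{10382}{4531} \approx 2.2913$)
$\left(\left(9189 + 10427\right) + 11989\right) - I = \left(\left(9189 + 10427\right) + 11989\right) - \frac{10382}{4531} = \left(19616 + 11989\right) - \frac{10382}{4531} = 31605 - \frac{10382}{4531} = \frac{143191873}{4531}$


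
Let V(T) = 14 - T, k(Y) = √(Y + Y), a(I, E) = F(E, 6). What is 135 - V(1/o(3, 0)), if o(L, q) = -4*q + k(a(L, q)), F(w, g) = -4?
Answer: 121 - I*√2/4 ≈ 121.0 - 0.35355*I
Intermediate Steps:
a(I, E) = -4
k(Y) = √2*√Y (k(Y) = √(2*Y) = √2*√Y)
o(L, q) = -4*q + 2*I*√2 (o(L, q) = -4*q + √2*√(-4) = -4*q + √2*(2*I) = -4*q + 2*I*√2)
135 - V(1/o(3, 0)) = 135 - (14 - 1/(-4*0 + 2*I*√2)) = 135 - (14 - 1/(0 + 2*I*√2)) = 135 - (14 - 1/(2*I*√2)) = 135 - (14 - (-1)*I*√2/4) = 135 - (14 + I*√2/4) = 135 + (-14 - I*√2/4) = 121 - I*√2/4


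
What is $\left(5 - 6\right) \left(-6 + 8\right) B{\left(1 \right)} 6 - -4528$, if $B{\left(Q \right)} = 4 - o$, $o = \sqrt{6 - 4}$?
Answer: $4480 + 12 \sqrt{2} \approx 4497.0$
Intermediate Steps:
$o = \sqrt{2} \approx 1.4142$
$B{\left(Q \right)} = 4 - \sqrt{2}$
$\left(5 - 6\right) \left(-6 + 8\right) B{\left(1 \right)} 6 - -4528 = \left(5 - 6\right) \left(-6 + 8\right) \left(4 - \sqrt{2}\right) 6 - -4528 = \left(-1\right) 2 \left(4 - \sqrt{2}\right) 6 + 4528 = - 2 \left(4 - \sqrt{2}\right) 6 + 4528 = \left(-8 + 2 \sqrt{2}\right) 6 + 4528 = \left(-48 + 12 \sqrt{2}\right) + 4528 = 4480 + 12 \sqrt{2}$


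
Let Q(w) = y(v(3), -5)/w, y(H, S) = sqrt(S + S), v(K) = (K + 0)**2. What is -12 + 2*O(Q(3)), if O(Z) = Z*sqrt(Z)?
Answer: -12 + 2*sqrt(3)*10**(3/4)*I**(3/2)/9 ≈ -13.531 + 1.5305*I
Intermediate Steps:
v(K) = K**2
y(H, S) = sqrt(2)*sqrt(S) (y(H, S) = sqrt(2*S) = sqrt(2)*sqrt(S))
Q(w) = I*sqrt(10)/w (Q(w) = (sqrt(2)*sqrt(-5))/w = (sqrt(2)*(I*sqrt(5)))/w = (I*sqrt(10))/w = I*sqrt(10)/w)
O(Z) = Z**(3/2)
-12 + 2*O(Q(3)) = -12 + 2*(I*sqrt(10)/3)**(3/2) = -12 + 2*(sqrt(3)*10**(3/4)*I**(3/2)/9) = -12 + 2*sqrt(3)*10**(3/4)*I**(3/2)/9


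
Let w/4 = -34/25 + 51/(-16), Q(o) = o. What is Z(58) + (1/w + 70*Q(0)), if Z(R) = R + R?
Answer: 210904/1819 ≈ 115.95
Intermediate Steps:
Z(R) = 2*R
w = -1819/100 (w = 4*(-34/25 + 51/(-16)) = 4*(-34*1/25 + 51*(-1/16)) = 4*(-34/25 - 51/16) = 4*(-1819/400) = -1819/100 ≈ -18.190)
Z(58) + (1/w + 70*Q(0)) = 2*58 + (1/(-1819/100) + 70*0) = 116 + (-100/1819 + 0) = 116 - 100/1819 = 210904/1819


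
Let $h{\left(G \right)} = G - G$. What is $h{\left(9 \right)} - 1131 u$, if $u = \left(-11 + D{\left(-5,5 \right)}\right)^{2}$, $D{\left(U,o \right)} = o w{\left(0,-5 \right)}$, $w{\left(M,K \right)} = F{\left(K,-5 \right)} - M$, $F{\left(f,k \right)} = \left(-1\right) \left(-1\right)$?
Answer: $-40716$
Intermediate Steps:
$F{\left(f,k \right)} = 1$
$w{\left(M,K \right)} = 1 - M$
$D{\left(U,o \right)} = o$ ($D{\left(U,o \right)} = o \left(1 - 0\right) = o \left(1 + 0\right) = o 1 = o$)
$h{\left(G \right)} = 0$
$u = 36$ ($u = \left(-11 + 5\right)^{2} = \left(-6\right)^{2} = 36$)
$h{\left(9 \right)} - 1131 u = 0 - 40716 = -40716$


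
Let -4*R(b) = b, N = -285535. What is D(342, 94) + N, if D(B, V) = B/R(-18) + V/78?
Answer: -11132854/39 ≈ -2.8546e+5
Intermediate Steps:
R(b) = -b/4
D(B, V) = V/78 + 2*B/9 (D(B, V) = B/((-¼*(-18))) + V/78 = B/(9/2) + V*(1/78) = B*(2/9) + V/78 = 2*B/9 + V/78 = V/78 + 2*B/9)
D(342, 94) + N = ((1/78)*94 + (2/9)*342) - 285535 = (47/39 + 76) - 285535 = 3011/39 - 285535 = -11132854/39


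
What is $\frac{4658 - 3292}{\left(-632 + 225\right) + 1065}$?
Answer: $\frac{683}{329} \approx 2.076$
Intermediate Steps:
$\frac{4658 - 3292}{\left(-632 + 225\right) + 1065} = \frac{1366}{-407 + 1065} = \frac{1366}{658} = 1366 \cdot \frac{1}{658} = \frac{683}{329}$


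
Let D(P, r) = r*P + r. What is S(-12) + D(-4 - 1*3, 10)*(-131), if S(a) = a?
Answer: 7848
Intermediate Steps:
D(P, r) = r + P*r (D(P, r) = P*r + r = r + P*r)
S(-12) + D(-4 - 1*3, 10)*(-131) = -12 + (10*(1 + (-4 - 1*3)))*(-131) = -12 + (10*(1 + (-4 - 3)))*(-131) = -12 + (10*(1 - 7))*(-131) = -12 + (10*(-6))*(-131) = -12 - 60*(-131) = -12 + 7860 = 7848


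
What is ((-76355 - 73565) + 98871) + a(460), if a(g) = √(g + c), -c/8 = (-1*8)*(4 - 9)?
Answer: -51049 + 2*√35 ≈ -51037.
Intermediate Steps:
c = -320 (c = -8*(-1*8)*(4 - 9) = -(-64)*(-5) = -8*40 = -320)
a(g) = √(-320 + g) (a(g) = √(g - 320) = √(-320 + g))
((-76355 - 73565) + 98871) + a(460) = ((-76355 - 73565) + 98871) + √(-320 + 460) = (-149920 + 98871) + √140 = -51049 + 2*√35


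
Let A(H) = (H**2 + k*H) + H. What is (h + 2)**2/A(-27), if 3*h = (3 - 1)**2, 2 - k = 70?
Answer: 50/11421 ≈ 0.0043779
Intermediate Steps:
k = -68 (k = 2 - 1*70 = 2 - 70 = -68)
A(H) = H**2 - 67*H (A(H) = (H**2 - 68*H) + H = H**2 - 67*H)
h = 4/3 (h = (3 - 1)**2/3 = (1/3)*2**2 = (1/3)*4 = 4/3 ≈ 1.3333)
(h + 2)**2/A(-27) = (4/3 + 2)**2/((-27*(-67 - 27))) = (10/3)**2/((-27*(-94))) = (100/9)/2538 = (100/9)*(1/2538) = 50/11421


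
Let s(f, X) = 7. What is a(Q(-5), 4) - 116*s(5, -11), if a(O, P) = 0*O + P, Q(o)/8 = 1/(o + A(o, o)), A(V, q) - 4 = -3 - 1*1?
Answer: -808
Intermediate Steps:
A(V, q) = 0 (A(V, q) = 4 + (-3 - 1*1) = 4 + (-3 - 1) = 4 - 4 = 0)
Q(o) = 8/o (Q(o) = 8/(o + 0) = 8/o)
a(O, P) = P (a(O, P) = 0 + P = P)
a(Q(-5), 4) - 116*s(5, -11) = 4 - 116*7 = 4 - 812 = -808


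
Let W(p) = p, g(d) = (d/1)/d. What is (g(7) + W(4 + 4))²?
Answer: 81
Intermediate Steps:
g(d) = 1 (g(d) = (d*1)/d = d/d = 1)
(g(7) + W(4 + 4))² = (1 + (4 + 4))² = (1 + 8)² = 9² = 81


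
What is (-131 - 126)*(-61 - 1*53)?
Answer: 29298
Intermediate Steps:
(-131 - 126)*(-61 - 1*53) = -257*(-61 - 53) = -257*(-114) = 29298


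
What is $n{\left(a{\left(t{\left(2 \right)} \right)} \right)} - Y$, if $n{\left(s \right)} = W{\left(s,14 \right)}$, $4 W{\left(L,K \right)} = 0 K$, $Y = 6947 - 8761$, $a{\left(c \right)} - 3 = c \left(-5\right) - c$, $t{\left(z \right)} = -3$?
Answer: $1814$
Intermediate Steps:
$a{\left(c \right)} = 3 - 6 c$ ($a{\left(c \right)} = 3 + \left(c \left(-5\right) - c\right) = 3 - 6 c$)
$Y = -1814$
$W{\left(L,K \right)} = 0$ ($W{\left(L,K \right)} = \frac{0 K}{4} = \frac{1}{4} \cdot 0 = 0$)
$n{\left(s \right)} = 0$
$n{\left(a{\left(t{\left(2 \right)} \right)} \right)} - Y = 0 - -1814 = 0 + 1814 = 1814$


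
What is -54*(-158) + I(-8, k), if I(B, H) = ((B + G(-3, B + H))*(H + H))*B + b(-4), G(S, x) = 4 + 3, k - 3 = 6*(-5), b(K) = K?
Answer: 8096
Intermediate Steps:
k = -27 (k = 3 + 6*(-5) = 3 - 30 = -27)
G(S, x) = 7
I(B, H) = -4 + 2*B*H*(7 + B) (I(B, H) = ((B + 7)*(H + H))*B - 4 = ((7 + B)*(2*H))*B - 4 = (2*H*(7 + B))*B - 4 = 2*B*H*(7 + B) - 4 = -4 + 2*B*H*(7 + B))
-54*(-158) + I(-8, k) = -54*(-158) + (-4 + 2*(-27)*(-8)² + 14*(-8)*(-27)) = 8532 + (-4 + 2*(-27)*64 + 3024) = 8532 + (-4 - 3456 + 3024) = 8532 - 436 = 8096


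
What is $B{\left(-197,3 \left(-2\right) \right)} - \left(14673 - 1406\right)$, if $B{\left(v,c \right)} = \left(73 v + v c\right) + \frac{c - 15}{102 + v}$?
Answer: $- \frac{2514249}{95} \approx -26466.0$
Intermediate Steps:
$B{\left(v,c \right)} = 73 v + c v + \frac{-15 + c}{102 + v}$ ($B{\left(v,c \right)} = \left(73 v + c v\right) + \frac{-15 + c}{102 + v} = 73 v + c v + \frac{-15 + c}{102 + v}$)
$B{\left(-197,3 \left(-2\right) \right)} - \left(14673 - 1406\right) = \frac{-15 + 3 \left(-2\right) + 73 \left(-197\right)^{2} + 7446 \left(-197\right) + 3 \left(-2\right) \left(-197\right)^{2} + 102 \cdot 3 \left(-2\right) \left(-197\right)}{102 - 197} - \left(14673 - 1406\right) = \frac{-15 - 6 + 73 \cdot 38809 - 1466862 - 232854 + 102 \left(-6\right) \left(-197\right)}{-95} - \left(14673 - 1406\right) = - \frac{-15 - 6 + 2833057 - 1466862 - 232854 + 120564}{95} - 13267 = \left(- \frac{1}{95}\right) 1253884 - 13267 = - \frac{1253884}{95} - 13267 = - \frac{2514249}{95}$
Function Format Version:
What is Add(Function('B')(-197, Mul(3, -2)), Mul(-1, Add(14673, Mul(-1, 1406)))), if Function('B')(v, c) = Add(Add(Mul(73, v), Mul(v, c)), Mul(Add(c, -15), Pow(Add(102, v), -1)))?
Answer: Rational(-2514249, 95) ≈ -26466.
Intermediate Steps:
Function('B')(v, c) = Add(Mul(73, v), Mul(c, v), Mul(Pow(Add(102, v), -1), Add(-15, c))) (Function('B')(v, c) = Add(Add(Mul(73, v), Mul(c, v)), Mul(Add(-15, c), Pow(Add(102, v), -1))) = Add(Add(Mul(73, v), Mul(c, v)), Mul(Pow(Add(102, v), -1), Add(-15, c))) = Add(Mul(73, v), Mul(c, v), Mul(Pow(Add(102, v), -1), Add(-15, c))))
Add(Function('B')(-197, Mul(3, -2)), Mul(-1, Add(14673, Mul(-1, 1406)))) = Add(Mul(Pow(Add(102, -197), -1), Add(-15, Mul(3, -2), Mul(73, Pow(-197, 2)), Mul(7446, -197), Mul(Mul(3, -2), Pow(-197, 2)), Mul(102, Mul(3, -2), -197))), Mul(-1, Add(14673, Mul(-1, 1406)))) = Add(Mul(Pow(-95, -1), Add(-15, -6, Mul(73, 38809), -1466862, Mul(-6, 38809), Mul(102, -6, -197))), Mul(-1, Add(14673, -1406))) = Add(Mul(Rational(-1, 95), Add(-15, -6, 2833057, -1466862, -232854, 120564)), Mul(-1, 13267)) = Add(Mul(Rational(-1, 95), 1253884), -13267) = Add(Rational(-1253884, 95), -13267) = Rational(-2514249, 95)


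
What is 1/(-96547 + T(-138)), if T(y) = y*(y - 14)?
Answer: -1/75571 ≈ -1.3233e-5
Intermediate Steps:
T(y) = y*(-14 + y)
1/(-96547 + T(-138)) = 1/(-96547 - 138*(-14 - 138)) = 1/(-96547 - 138*(-152)) = 1/(-96547 + 20976) = 1/(-75571) = -1/75571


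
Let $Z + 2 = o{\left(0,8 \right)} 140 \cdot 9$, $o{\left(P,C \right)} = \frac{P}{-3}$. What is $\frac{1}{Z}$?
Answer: $- \frac{1}{2} \approx -0.5$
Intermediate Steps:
$o{\left(P,C \right)} = - \frac{P}{3}$ ($o{\left(P,C \right)} = P \left(- \frac{1}{3}\right) = - \frac{P}{3}$)
$Z = -2$ ($Z = -2 + \left(- \frac{1}{3}\right) 0 \cdot 140 \cdot 9 = -2 + 0 \cdot 140 \cdot 9 = -2 + 0 \cdot 9 = -2 + 0 = -2$)
$\frac{1}{Z} = \frac{1}{-2} = - \frac{1}{2}$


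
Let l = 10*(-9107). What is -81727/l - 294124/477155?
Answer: 348873543/1241557310 ≈ 0.28100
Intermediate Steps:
l = -91070
-81727/l - 294124/477155 = -81727/(-91070) - 294124/477155 = -81727*(-1/91070) - 294124*1/477155 = 81727/91070 - 294124/477155 = 348873543/1241557310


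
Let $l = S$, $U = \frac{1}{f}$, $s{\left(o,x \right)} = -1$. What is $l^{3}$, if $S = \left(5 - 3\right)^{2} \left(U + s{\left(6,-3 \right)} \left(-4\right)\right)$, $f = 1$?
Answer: $8000$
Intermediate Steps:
$U = 1$ ($U = 1^{-1} = 1$)
$S = 20$ ($S = \left(5 - 3\right)^{2} \left(1 - -4\right) = 2^{2} \left(1 + 4\right) = 4 \cdot 5 = 20$)
$l = 20$
$l^{3} = 20^{3} = 8000$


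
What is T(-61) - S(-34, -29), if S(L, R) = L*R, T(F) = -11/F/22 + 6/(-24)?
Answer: -240643/244 ≈ -986.24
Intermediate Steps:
T(F) = -¼ - 1/(2*F) (T(F) = -11/F*(1/22) + 6*(-1/24) = -1/(2*F) - ¼ = -¼ - 1/(2*F))
T(-61) - S(-34, -29) = (¼)*(-2 - 1*(-61))/(-61) - (-34)*(-29) = (¼)*(-1/61)*(-2 + 61) - 1*986 = (¼)*(-1/61)*59 - 986 = -59/244 - 986 = -240643/244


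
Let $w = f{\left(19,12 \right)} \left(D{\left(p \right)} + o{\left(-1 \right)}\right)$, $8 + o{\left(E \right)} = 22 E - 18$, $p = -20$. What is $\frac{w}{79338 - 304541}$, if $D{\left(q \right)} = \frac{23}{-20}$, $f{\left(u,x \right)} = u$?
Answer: $\frac{18677}{4504060} \approx 0.0041467$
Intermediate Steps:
$o{\left(E \right)} = -26 + 22 E$ ($o{\left(E \right)} = -8 + \left(22 E - 18\right) = -8 + \left(-18 + 22 E\right) = -26 + 22 E$)
$D{\left(q \right)} = - \frac{23}{20}$ ($D{\left(q \right)} = 23 \left(- \frac{1}{20}\right) = - \frac{23}{20}$)
$w = - \frac{18677}{20}$ ($w = 19 \left(- \frac{23}{20} + \left(-26 + 22 \left(-1\right)\right)\right) = 19 \left(- \frac{23}{20} - 48\right) = 19 \left(- \frac{983}{20}\right) = - \frac{18677}{20} \approx -933.85$)
$\frac{w}{79338 - 304541} = - \frac{18677}{20 \left(79338 - 304541\right)} = - \frac{18677}{20 \left(-225203\right)} = \left(- \frac{18677}{20}\right) \left(- \frac{1}{225203}\right) = \frac{18677}{4504060}$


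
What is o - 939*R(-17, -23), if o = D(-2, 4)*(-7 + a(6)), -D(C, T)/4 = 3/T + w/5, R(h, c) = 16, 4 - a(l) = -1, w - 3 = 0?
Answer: -75066/5 ≈ -15013.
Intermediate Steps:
w = 3 (w = 3 + 0 = 3)
a(l) = 5 (a(l) = 4 - 1*(-1) = 4 + 1 = 5)
D(C, T) = -12/5 - 12/T (D(C, T) = -4*(3/T + 3/5) = -4*(3/T + 3*(⅕)) = -4*(3/T + ⅗) = -4*(⅗ + 3/T) = -12/5 - 12/T)
o = 54/5 (o = (-12/5 - 12/4)*(-7 + 5) = (-12/5 - 12*¼)*(-2) = (-12/5 - 3)*(-2) = -27/5*(-2) = 54/5 ≈ 10.800)
o - 939*R(-17, -23) = 54/5 - 939*16 = 54/5 - 15024 = -75066/5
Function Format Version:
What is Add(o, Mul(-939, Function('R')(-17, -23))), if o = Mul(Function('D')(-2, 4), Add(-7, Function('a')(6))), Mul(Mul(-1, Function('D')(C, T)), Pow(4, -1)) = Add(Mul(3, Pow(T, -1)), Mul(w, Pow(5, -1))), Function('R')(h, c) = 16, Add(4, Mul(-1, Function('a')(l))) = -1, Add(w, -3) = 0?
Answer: Rational(-75066, 5) ≈ -15013.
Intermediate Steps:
w = 3 (w = Add(3, 0) = 3)
Function('a')(l) = 5 (Function('a')(l) = Add(4, Mul(-1, -1)) = Add(4, 1) = 5)
Function('D')(C, T) = Add(Rational(-12, 5), Mul(-12, Pow(T, -1))) (Function('D')(C, T) = Mul(-4, Add(Mul(3, Pow(T, -1)), Mul(3, Pow(5, -1)))) = Mul(-4, Add(Mul(3, Pow(T, -1)), Mul(3, Rational(1, 5)))) = Mul(-4, Add(Mul(3, Pow(T, -1)), Rational(3, 5))) = Mul(-4, Add(Rational(3, 5), Mul(3, Pow(T, -1)))) = Add(Rational(-12, 5), Mul(-12, Pow(T, -1))))
o = Rational(54, 5) (o = Mul(Add(Rational(-12, 5), Mul(-12, Pow(4, -1))), Add(-7, 5)) = Mul(Add(Rational(-12, 5), Mul(-12, Rational(1, 4))), -2) = Mul(Add(Rational(-12, 5), -3), -2) = Mul(Rational(-27, 5), -2) = Rational(54, 5) ≈ 10.800)
Add(o, Mul(-939, Function('R')(-17, -23))) = Add(Rational(54, 5), Mul(-939, 16)) = Add(Rational(54, 5), -15024) = Rational(-75066, 5)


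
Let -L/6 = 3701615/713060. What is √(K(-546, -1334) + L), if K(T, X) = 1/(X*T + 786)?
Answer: I*√210495260343853710939/2599638495 ≈ 5.5809*I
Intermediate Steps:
L = -2220969/71306 (L = -22209690/713060 = -6*740323/142612 = -2220969/71306 ≈ -31.147)
K(T, X) = 1/(786 + T*X) (K(T, X) = 1/(T*X + 786) = 1/(786 + T*X))
√(K(-546, -1334) + L) = √(1/(786 - 546*(-1334)) - 2220969/71306) = √(1/(786 + 728364) - 2220969/71306) = √(1/729150 - 2220969/71306) = √(-404854868761/12998192475) = I*√210495260343853710939/2599638495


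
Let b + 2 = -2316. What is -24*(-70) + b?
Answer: -638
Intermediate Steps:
b = -2318 (b = -2 - 2316 = -2318)
-24*(-70) + b = -24*(-70) - 2318 = 1680 - 2318 = -638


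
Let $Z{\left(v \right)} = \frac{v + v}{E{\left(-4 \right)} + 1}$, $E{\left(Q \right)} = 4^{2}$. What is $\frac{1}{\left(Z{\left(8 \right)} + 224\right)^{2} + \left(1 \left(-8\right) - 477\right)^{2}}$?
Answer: $\frac{289}{82603001} \approx 3.4987 \cdot 10^{-6}$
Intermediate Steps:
$E{\left(Q \right)} = 16$
$Z{\left(v \right)} = \frac{2 v}{17}$ ($Z{\left(v \right)} = \frac{v + v}{16 + 1} = \frac{2 v}{17}$)
$\frac{1}{\left(Z{\left(8 \right)} + 224\right)^{2} + \left(1 \left(-8\right) - 477\right)^{2}} = \frac{1}{\left(\frac{2}{17} \cdot 8 + 224\right)^{2} + \left(1 \left(-8\right) - 477\right)^{2}} = \frac{1}{\left(\frac{16}{17} + 224\right)^{2} + \left(-8 - 477\right)^{2}} = \frac{1}{\left(\frac{3824}{17}\right)^{2} + \left(-485\right)^{2}} = \frac{1}{\frac{14622976}{289} + 235225} = \frac{1}{\frac{82603001}{289}} = \frac{289}{82603001}$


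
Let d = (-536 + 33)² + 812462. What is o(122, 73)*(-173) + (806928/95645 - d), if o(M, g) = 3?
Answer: -101955806622/95645 ≈ -1.0660e+6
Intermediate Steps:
d = 1065471 (d = (-503)² + 812462 = 253009 + 812462 = 1065471)
o(122, 73)*(-173) + (806928/95645 - d) = 3*(-173) + (806928/95645 - 1*1065471) = -519 + (806928*(1/95645) - 1065471) = -519 + (806928/95645 - 1065471) = -519 - 101906166867/95645 = -101955806622/95645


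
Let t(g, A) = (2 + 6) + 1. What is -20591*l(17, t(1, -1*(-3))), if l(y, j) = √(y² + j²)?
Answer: -20591*√370 ≈ -3.9608e+5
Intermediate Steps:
t(g, A) = 9 (t(g, A) = 8 + 1 = 9)
l(y, j) = √(j² + y²)
-20591*l(17, t(1, -1*(-3))) = -20591*√(9² + 17²) = -20591*√(81 + 289) = -20591*√370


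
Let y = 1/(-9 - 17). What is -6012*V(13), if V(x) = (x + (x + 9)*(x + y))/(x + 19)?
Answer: -1456407/26 ≈ -56016.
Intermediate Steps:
y = -1/26 (y = 1/(-26) = -1/26 ≈ -0.038462)
V(x) = (x + (9 + x)*(-1/26 + x))/(19 + x) (V(x) = (x + (x + 9)*(x - 1/26))/(x + 19) = (x + (9 + x)*(-1/26 + x))/(19 + x))
-6012*V(13) = -3006*(-9 + 26*13² + 259*13)/(13*(19 + 13)) = -3006*(-9 + 26*169 + 3367)/(13*32) = -3006*(-9 + 4394 + 3367)/(13*32) = -3006*7752/(13*32) = -6012*969/104 = -1456407/26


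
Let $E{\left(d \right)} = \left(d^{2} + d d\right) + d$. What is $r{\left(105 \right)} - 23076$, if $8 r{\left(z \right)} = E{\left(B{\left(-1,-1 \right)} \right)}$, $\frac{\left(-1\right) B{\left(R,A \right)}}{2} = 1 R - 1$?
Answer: $- \frac{46143}{2} \approx -23072.0$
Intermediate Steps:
$B{\left(R,A \right)} = 2 - 2 R$ ($B{\left(R,A \right)} = - 2 \left(1 R - 1\right) = - 2 \left(R - 1\right) = - 2 \left(-1 + R\right) = 2 - 2 R$)
$E{\left(d \right)} = d + 2 d^{2}$ ($E{\left(d \right)} = \left(d^{2} + d^{2}\right) + d = 2 d^{2} + d = d + 2 d^{2}$)
$r{\left(z \right)} = \frac{9}{2}$ ($r{\left(z \right)} = \frac{\left(2 - -2\right) \left(1 + 2 \left(2 - -2\right)\right)}{8} = \frac{\left(2 + 2\right) \left(1 + 2 \left(2 + 2\right)\right)}{8} = \frac{4 \left(1 + 2 \cdot 4\right)}{8} = \frac{4 \left(1 + 8\right)}{8} = \frac{4 \cdot 9}{8} = \frac{1}{8} \cdot 36 = \frac{9}{2}$)
$r{\left(105 \right)} - 23076 = \frac{9}{2} - 23076 = - \frac{46143}{2}$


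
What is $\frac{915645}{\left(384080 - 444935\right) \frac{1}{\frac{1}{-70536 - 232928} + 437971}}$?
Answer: $- \frac{8113129386679349}{1231153448} \approx -6.5899 \cdot 10^{6}$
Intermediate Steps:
$\frac{915645}{\left(384080 - 444935\right) \frac{1}{\frac{1}{-70536 - 232928} + 437971}} = \frac{915645}{\left(-60855\right) \frac{1}{\frac{1}{-303464} + 437971}} = \frac{915645}{\left(-60855\right) \frac{1}{- \frac{1}{303464} + 437971}} = \frac{915645}{\left(-60855\right) \frac{1}{\frac{132908431543}{303464}}} = \frac{915645}{\left(-60855\right) \frac{303464}{132908431543}} = \frac{915645}{- \frac{18467301720}{132908431543}} = 915645 \left(- \frac{132908431543}{18467301720}\right) = - \frac{8113129386679349}{1231153448}$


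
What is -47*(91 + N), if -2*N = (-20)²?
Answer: 5123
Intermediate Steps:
N = -200 (N = -½*(-20)² = -½*400 = -200)
-47*(91 + N) = -47*(91 - 200) = -47*(-109) = 5123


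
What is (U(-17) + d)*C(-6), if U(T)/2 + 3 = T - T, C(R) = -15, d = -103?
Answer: 1635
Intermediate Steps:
U(T) = -6 (U(T) = -6 + 2*(T - T) = -6 + 2*0 = -6 + 0 = -6)
(U(-17) + d)*C(-6) = (-6 - 103)*(-15) = -109*(-15) = 1635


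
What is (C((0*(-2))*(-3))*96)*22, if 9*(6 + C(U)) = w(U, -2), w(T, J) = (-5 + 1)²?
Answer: -26752/3 ≈ -8917.3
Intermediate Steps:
w(T, J) = 16 (w(T, J) = (-4)² = 16)
C(U) = -38/9 (C(U) = -6 + (⅑)*16 = -6 + 16/9 = -38/9)
(C((0*(-2))*(-3))*96)*22 = -38/9*96*22 = -1216/3*22 = -26752/3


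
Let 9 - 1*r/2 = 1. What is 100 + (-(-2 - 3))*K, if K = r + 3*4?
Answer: 240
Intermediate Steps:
r = 16 (r = 18 - 2*1 = 18 - 2 = 16)
K = 28 (K = 16 + 3*4 = 16 + 12 = 28)
100 + (-(-2 - 3))*K = 100 - (-2 - 3)*28 = 100 - 1*(-5)*28 = 100 + 5*28 = 100 + 140 = 240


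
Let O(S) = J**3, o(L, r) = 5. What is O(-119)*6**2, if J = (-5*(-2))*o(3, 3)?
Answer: 4500000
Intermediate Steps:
J = 50 (J = -5*(-2)*5 = 10*5 = 50)
O(S) = 125000 (O(S) = 50**3 = 125000)
O(-119)*6**2 = 125000*6**2 = 125000*36 = 4500000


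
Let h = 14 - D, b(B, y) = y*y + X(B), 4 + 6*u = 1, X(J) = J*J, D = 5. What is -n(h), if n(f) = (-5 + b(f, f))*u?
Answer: 157/2 ≈ 78.500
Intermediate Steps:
X(J) = J**2
u = -1/2 (u = -2/3 + (1/6)*1 = -2/3 + 1/6 = -1/2 ≈ -0.50000)
b(B, y) = B**2 + y**2 (b(B, y) = y*y + B**2 = y**2 + B**2 = B**2 + y**2)
h = 9 (h = 14 - 1*5 = 14 - 5 = 9)
n(f) = 5/2 - f**2 (n(f) = (-5 + (f**2 + f**2))*(-1/2) = (-5 + 2*f**2)*(-1/2) = 5/2 - f**2)
-n(h) = -(5/2 - 1*9**2) = -(5/2 - 1*81) = -(5/2 - 81) = -1*(-157/2) = 157/2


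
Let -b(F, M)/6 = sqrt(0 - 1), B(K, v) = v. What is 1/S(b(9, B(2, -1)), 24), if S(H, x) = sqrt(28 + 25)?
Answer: sqrt(53)/53 ≈ 0.13736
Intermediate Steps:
b(F, M) = -6*I (b(F, M) = -6*sqrt(0 - 1) = -6*I)
S(H, x) = sqrt(53)
1/S(b(9, B(2, -1)), 24) = 1/(sqrt(53)) = sqrt(53)/53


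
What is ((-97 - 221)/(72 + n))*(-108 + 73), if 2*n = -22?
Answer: 11130/61 ≈ 182.46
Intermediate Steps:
n = -11 (n = (½)*(-22) = -11)
((-97 - 221)/(72 + n))*(-108 + 73) = ((-97 - 221)/(72 - 11))*(-108 + 73) = -318/61*(-35) = 11130/61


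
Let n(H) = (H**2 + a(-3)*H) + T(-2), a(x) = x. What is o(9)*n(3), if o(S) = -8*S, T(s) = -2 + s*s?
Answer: -144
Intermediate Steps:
T(s) = -2 + s**2
n(H) = 2 + H**2 - 3*H (n(H) = (H**2 - 3*H) + (-2 + (-2)**2) = (H**2 - 3*H) + (-2 + 4) = (H**2 - 3*H) + 2 = 2 + H**2 - 3*H)
o(9)*n(3) = (-8*9)*(2 + 3**2 - 3*3) = -72*(2 + 9 - 9) = -72*2 = -144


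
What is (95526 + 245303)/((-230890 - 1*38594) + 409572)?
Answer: 340829/140088 ≈ 2.4330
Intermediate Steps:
(95526 + 245303)/((-230890 - 1*38594) + 409572) = 340829/((-230890 - 38594) + 409572) = 340829/(-269484 + 409572) = 340829/140088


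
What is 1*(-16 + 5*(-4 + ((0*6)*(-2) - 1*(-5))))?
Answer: -11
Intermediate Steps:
1*(-16 + 5*(-4 + ((0*6)*(-2) - 1*(-5)))) = 1*(-16 + 5*(-4 + (0*(-2) + 5))) = 1*(-16 + 5*(-4 + (0 + 5))) = 1*(-16 + 5*(-4 + 5)) = 1*(-16 + 5*1) = 1*(-16 + 5) = 1*(-11) = -11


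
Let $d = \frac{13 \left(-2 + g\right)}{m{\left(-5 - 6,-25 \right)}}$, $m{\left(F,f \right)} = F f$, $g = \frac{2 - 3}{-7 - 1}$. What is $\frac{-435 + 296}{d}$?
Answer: $\frac{61160}{39} \approx 1568.2$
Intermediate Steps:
$g = \frac{1}{8}$ ($g = - \frac{1}{-8} = \left(-1\right) \left(- \frac{1}{8}\right) = \frac{1}{8} \approx 0.125$)
$d = - \frac{39}{440}$ ($d = \frac{13 \left(-2 + \frac{1}{8}\right)}{\left(-5 - 6\right) \left(-25\right)} = \frac{13 \left(- \frac{15}{8}\right)}{\left(-5 - 6\right) \left(-25\right)} = - \frac{195}{8 \left(\left(-11\right) \left(-25\right)\right)} = - \frac{195}{8 \cdot 275} = \left(- \frac{195}{8}\right) \frac{1}{275} = - \frac{39}{440} \approx -0.088636$)
$\frac{-435 + 296}{d} = \frac{-435 + 296}{- \frac{39}{440}} = \left(-139\right) \left(- \frac{440}{39}\right) = \frac{61160}{39}$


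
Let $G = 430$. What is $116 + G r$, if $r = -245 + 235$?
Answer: $-4184$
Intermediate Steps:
$r = -10$
$116 + G r = 116 + 430 \left(-10\right) = 116 - 4300 = -4184$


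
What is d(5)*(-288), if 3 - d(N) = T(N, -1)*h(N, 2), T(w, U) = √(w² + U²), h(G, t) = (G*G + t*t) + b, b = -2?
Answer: -864 + 7776*√26 ≈ 38786.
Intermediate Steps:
h(G, t) = -2 + G² + t² (h(G, t) = (G*G + t*t) - 2 = (G² + t²) - 2 = -2 + G² + t²)
T(w, U) = √(U² + w²)
d(N) = 3 - √(1 + N²)*(2 + N²) (d(N) = 3 - √((-1)² + N²)*(-2 + N² + 2²) = 3 - √(1 + N²)*(-2 + N² + 4) = 3 - √(1 + N²)*(2 + N²))
d(5)*(-288) = (3 - √(1 + 5²)*(2 + 5²))*(-288) = (3 - √(1 + 25)*(2 + 25))*(-288) = (3 - 1*√26*27)*(-288) = (3 - 27*√26)*(-288) = -864 + 7776*√26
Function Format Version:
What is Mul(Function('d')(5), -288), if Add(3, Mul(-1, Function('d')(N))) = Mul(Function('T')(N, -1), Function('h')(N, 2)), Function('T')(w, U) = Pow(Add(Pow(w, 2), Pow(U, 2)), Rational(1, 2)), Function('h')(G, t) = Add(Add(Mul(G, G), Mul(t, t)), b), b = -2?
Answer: Add(-864, Mul(7776, Pow(26, Rational(1, 2)))) ≈ 38786.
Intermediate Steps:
Function('h')(G, t) = Add(-2, Pow(G, 2), Pow(t, 2)) (Function('h')(G, t) = Add(Add(Mul(G, G), Mul(t, t)), -2) = Add(Add(Pow(G, 2), Pow(t, 2)), -2) = Add(-2, Pow(G, 2), Pow(t, 2)))
Function('T')(w, U) = Pow(Add(Pow(U, 2), Pow(w, 2)), Rational(1, 2))
Function('d')(N) = Add(3, Mul(-1, Pow(Add(1, Pow(N, 2)), Rational(1, 2)), Add(2, Pow(N, 2)))) (Function('d')(N) = Add(3, Mul(-1, Mul(Pow(Add(Pow(-1, 2), Pow(N, 2)), Rational(1, 2)), Add(-2, Pow(N, 2), Pow(2, 2))))) = Add(3, Mul(-1, Mul(Pow(Add(1, Pow(N, 2)), Rational(1, 2)), Add(-2, Pow(N, 2), 4)))) = Add(3, Mul(-1, Mul(Pow(Add(1, Pow(N, 2)), Rational(1, 2)), Add(2, Pow(N, 2))))) = Add(3, Mul(-1, Pow(Add(1, Pow(N, 2)), Rational(1, 2)), Add(2, Pow(N, 2)))))
Mul(Function('d')(5), -288) = Mul(Add(3, Mul(-1, Pow(Add(1, Pow(5, 2)), Rational(1, 2)), Add(2, Pow(5, 2)))), -288) = Mul(Add(3, Mul(-1, Pow(Add(1, 25), Rational(1, 2)), Add(2, 25))), -288) = Mul(Add(3, Mul(-1, Pow(26, Rational(1, 2)), 27)), -288) = Mul(Add(3, Mul(-27, Pow(26, Rational(1, 2)))), -288) = Add(-864, Mul(7776, Pow(26, Rational(1, 2))))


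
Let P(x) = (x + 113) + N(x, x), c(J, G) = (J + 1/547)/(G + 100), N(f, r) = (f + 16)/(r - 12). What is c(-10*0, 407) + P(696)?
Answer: 12804927088/15807753 ≈ 810.04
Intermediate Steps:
N(f, r) = (16 + f)/(-12 + r)
c(J, G) = (1/547 + J)/(100 + G) (c(J, G) = (J + 1/547)/(100 + G) = (1/547 + J)/(100 + G))
P(x) = 113 + x + (16 + x)/(-12 + x) (P(x) = (x + 113) + (16 + x)/(-12 + x) = (113 + x) + (16 + x)/(-12 + x) = 113 + x + (16 + x)/(-12 + x))
c(-10*0, 407) + P(696) = (1/547 - 10*0)/(100 + 407) + (-1340 + 696² + 102*696)/(-12 + 696) = (1/547 + 0)/507 + (-1340 + 484416 + 70992)/684 = (1/507)*(1/547) + (1/684)*554068 = 1/277329 + 138517/171 = 12804927088/15807753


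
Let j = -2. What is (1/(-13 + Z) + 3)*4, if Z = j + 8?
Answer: 80/7 ≈ 11.429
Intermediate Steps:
Z = 6 (Z = -2 + 8 = 6)
(1/(-13 + Z) + 3)*4 = (1/(-13 + 6) + 3)*4 = (1/(-7) + 3)*4 = (-⅐ + 3)*4 = (20/7)*4 = 80/7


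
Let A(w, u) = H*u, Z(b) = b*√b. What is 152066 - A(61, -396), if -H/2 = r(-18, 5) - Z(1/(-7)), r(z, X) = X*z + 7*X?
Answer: 195626 - 792*I*√7/49 ≈ 1.9563e+5 - 42.764*I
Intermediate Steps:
r(z, X) = 7*X + X*z
Z(b) = b^(3/2)
H = 110 - 2*I*√7/49 (H = -2*(5*(7 - 18) - (1/(-7))^(3/2)) = -2*(5*(-11) - (-⅐)^(3/2)) = -2*(-55 - (-1)*I*√7/49) = -2*(-55 + I*√7/49) = 110 - 2*I*√7/49 ≈ 110.0 - 0.10799*I)
A(w, u) = u*(110 - 2*I*√7/49) (A(w, u) = (110 - 2*I*√7/49)*u = u*(110 - 2*I*√7/49))
152066 - A(61, -396) = 152066 - 2*(-396)*(2695 - I*√7)/49 = 152066 - (-43560 + 792*I*√7/49) = 152066 + (43560 - 792*I*√7/49) = 195626 - 792*I*√7/49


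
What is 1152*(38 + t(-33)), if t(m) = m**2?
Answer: 1298304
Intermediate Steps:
1152*(38 + t(-33)) = 1152*(38 + (-33)**2) = 1152*(38 + 1089) = 1152*1127 = 1298304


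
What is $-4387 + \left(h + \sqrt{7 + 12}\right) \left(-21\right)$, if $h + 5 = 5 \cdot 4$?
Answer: $-4702 - 21 \sqrt{19} \approx -4793.5$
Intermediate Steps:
$h = 15$ ($h = -5 + 5 \cdot 4 = -5 + 20 = 15$)
$-4387 + \left(h + \sqrt{7 + 12}\right) \left(-21\right) = -4387 + \left(15 + \sqrt{7 + 12}\right) \left(-21\right) = -4387 + \left(15 + \sqrt{19}\right) \left(-21\right) = -4387 - \left(315 + 21 \sqrt{19}\right) = -4702 - 21 \sqrt{19}$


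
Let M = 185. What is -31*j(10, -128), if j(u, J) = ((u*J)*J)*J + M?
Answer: 650111385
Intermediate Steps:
j(u, J) = 185 + u*J³ (j(u, J) = ((u*J)*J)*J + 185 = ((J*u)*J)*J + 185 = (u*J²)*J + 185 = u*J³ + 185 = 185 + u*J³)
-31*j(10, -128) = -31*(185 + 10*(-128)³) = -31*(185 + 10*(-2097152)) = -31*(185 - 20971520) = -31*(-20971335) = 650111385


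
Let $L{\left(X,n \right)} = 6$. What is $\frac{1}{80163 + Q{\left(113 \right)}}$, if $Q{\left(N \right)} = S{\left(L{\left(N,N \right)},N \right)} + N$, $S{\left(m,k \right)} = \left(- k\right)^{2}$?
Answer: $\frac{1}{93045} \approx 1.0747 \cdot 10^{-5}$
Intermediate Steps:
$S{\left(m,k \right)} = k^{2}$
$Q{\left(N \right)} = N + N^{2}$ ($Q{\left(N \right)} = N^{2} + N = N + N^{2}$)
$\frac{1}{80163 + Q{\left(113 \right)}} = \frac{1}{80163 + 113 \left(1 + 113\right)} = \frac{1}{80163 + 113 \cdot 114} = \frac{1}{80163 + 12882} = \frac{1}{93045}$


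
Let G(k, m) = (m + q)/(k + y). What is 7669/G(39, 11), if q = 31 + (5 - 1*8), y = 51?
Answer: 230070/13 ≈ 17698.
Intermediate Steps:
q = 28 (q = 31 + (5 - 8) = 31 - 3 = 28)
G(k, m) = (28 + m)/(51 + k) (G(k, m) = (m + 28)/(k + 51) = (28 + m)/(51 + k))
7669/G(39, 11) = 7669/(((28 + 11)/(51 + 39))) = 7669/((39/90)) = 7669/(((1/90)*39)) = 7669/(13/30) = 7669*(30/13) = 230070/13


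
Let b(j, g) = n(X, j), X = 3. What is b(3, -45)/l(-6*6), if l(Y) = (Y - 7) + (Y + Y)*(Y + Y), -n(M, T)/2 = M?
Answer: -6/5141 ≈ -0.0011671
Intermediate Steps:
n(M, T) = -2*M
b(j, g) = -6 (b(j, g) = -2*3 = -6)
l(Y) = -7 + Y + 4*Y² (l(Y) = (-7 + Y) + (2*Y)*(2*Y) = (-7 + Y) + 4*Y² = -7 + Y + 4*Y²)
b(3, -45)/l(-6*6) = -6/(-7 - 6*6 + 4*(-6*6)²) = -6/(-7 - 36 + 4*(-36)²) = -6/(-7 - 36 + 4*1296) = -6/(-7 - 36 + 5184) = -6/5141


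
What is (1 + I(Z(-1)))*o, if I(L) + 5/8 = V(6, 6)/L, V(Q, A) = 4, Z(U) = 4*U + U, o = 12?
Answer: -51/10 ≈ -5.1000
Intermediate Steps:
Z(U) = 5*U
I(L) = -5/8 + 4/L
(1 + I(Z(-1)))*o = (1 + (-5/8 + 4/((5*(-1)))))*12 = (1 + (-5/8 + 4/(-5)))*12 = (1 + (-5/8 + 4*(-1/5)))*12 = (1 + (-5/8 - 4/5))*12 = (1 - 57/40)*12 = -17/40*12 = -51/10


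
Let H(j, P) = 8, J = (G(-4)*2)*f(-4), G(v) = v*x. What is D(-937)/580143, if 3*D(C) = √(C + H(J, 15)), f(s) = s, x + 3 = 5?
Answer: I*√929/1740429 ≈ 1.7513e-5*I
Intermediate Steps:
x = 2 (x = -3 + 5 = 2)
G(v) = 2*v (G(v) = v*2 = 2*v)
J = 64 (J = ((2*(-4))*2)*(-4) = -8*2*(-4) = -16*(-4) = 64)
D(C) = √(8 + C)/3 (D(C) = √(C + 8)/3 = √(8 + C)/3)
D(-937)/580143 = (√(8 - 937)/3)/580143 = (√(-929)/3)*(1/580143) = ((I*√929)/3)*(1/580143) = (I*√929/3)*(1/580143) = I*√929/1740429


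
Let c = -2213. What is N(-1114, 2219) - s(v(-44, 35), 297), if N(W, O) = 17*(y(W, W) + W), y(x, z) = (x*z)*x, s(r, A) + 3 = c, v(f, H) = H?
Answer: -23501998970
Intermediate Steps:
s(r, A) = -2216 (s(r, A) = -3 - 2213 = -2216)
y(x, z) = z*x**2
N(W, O) = 17*W + 17*W**3 (N(W, O) = 17*(W*W**2 + W) = 17*(W**3 + W) = 17*(W + W**3) = 17*W + 17*W**3)
N(-1114, 2219) - s(v(-44, 35), 297) = 17*(-1114)*(1 + (-1114)**2) - 1*(-2216) = 17*(-1114)*(1 + 1240996) + 2216 = 17*(-1114)*1240997 + 2216 = -23502001186 + 2216 = -23501998970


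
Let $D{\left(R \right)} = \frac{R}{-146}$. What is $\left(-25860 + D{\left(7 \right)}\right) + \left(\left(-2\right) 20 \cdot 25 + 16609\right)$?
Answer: $- \frac{1496653}{146} \approx -10251.0$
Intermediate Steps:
$D{\left(R \right)} = - \frac{R}{146}$ ($D{\left(R \right)} = R \left(- \frac{1}{146}\right) = - \frac{R}{146}$)
$\left(-25860 + D{\left(7 \right)}\right) + \left(\left(-2\right) 20 \cdot 25 + 16609\right) = \left(-25860 - \frac{7}{146}\right) + \left(\left(-2\right) 20 \cdot 25 + 16609\right) = \left(-25860 - \frac{7}{146}\right) + \left(\left(-40\right) 25 + 16609\right) = - \frac{3775567}{146} + \left(-1000 + 16609\right) = - \frac{3775567}{146} + 15609 = - \frac{1496653}{146}$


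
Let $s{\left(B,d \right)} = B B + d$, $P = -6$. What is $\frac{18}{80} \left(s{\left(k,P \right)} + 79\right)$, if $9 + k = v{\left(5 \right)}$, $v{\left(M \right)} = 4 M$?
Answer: $\frac{873}{20} \approx 43.65$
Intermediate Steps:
$k = 11$ ($k = -9 + 4 \cdot 5 = -9 + 20 = 11$)
$s{\left(B,d \right)} = d + B^{2}$ ($s{\left(B,d \right)} = B^{2} + d = d + B^{2}$)
$\frac{18}{80} \left(s{\left(k,P \right)} + 79\right) = \frac{18}{80} \left(\left(-6 + 11^{2}\right) + 79\right) = 18 \cdot \frac{1}{80} \left(\left(-6 + 121\right) + 79\right) = \frac{9 \left(115 + 79\right)}{40} = \frac{9}{40} \cdot 194 = \frac{873}{20}$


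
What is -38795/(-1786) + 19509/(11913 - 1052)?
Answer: 456195569/19397746 ≈ 23.518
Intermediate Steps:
-38795/(-1786) + 19509/(11913 - 1052) = -38795*(-1/1786) + 19509/10861 = 38795/1786 + 19509*(1/10861) = 38795/1786 + 19509/10861 = 456195569/19397746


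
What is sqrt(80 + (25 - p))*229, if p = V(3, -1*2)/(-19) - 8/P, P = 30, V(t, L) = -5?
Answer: 229*sqrt(8528910)/285 ≈ 2346.6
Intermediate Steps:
p = -1/285 (p = -5/(-19) - 8/30 = -5*(-1/19) - 8*1/30 = 5/19 - 4/15 = -1/285 ≈ -0.0035088)
sqrt(80 + (25 - p))*229 = sqrt(80 + (25 - 1*(-1/285)))*229 = sqrt(80 + (25 + 1/285))*229 = sqrt(80 + 7126/285)*229 = sqrt(29926/285)*229 = (sqrt(8528910)/285)*229 = 229*sqrt(8528910)/285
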